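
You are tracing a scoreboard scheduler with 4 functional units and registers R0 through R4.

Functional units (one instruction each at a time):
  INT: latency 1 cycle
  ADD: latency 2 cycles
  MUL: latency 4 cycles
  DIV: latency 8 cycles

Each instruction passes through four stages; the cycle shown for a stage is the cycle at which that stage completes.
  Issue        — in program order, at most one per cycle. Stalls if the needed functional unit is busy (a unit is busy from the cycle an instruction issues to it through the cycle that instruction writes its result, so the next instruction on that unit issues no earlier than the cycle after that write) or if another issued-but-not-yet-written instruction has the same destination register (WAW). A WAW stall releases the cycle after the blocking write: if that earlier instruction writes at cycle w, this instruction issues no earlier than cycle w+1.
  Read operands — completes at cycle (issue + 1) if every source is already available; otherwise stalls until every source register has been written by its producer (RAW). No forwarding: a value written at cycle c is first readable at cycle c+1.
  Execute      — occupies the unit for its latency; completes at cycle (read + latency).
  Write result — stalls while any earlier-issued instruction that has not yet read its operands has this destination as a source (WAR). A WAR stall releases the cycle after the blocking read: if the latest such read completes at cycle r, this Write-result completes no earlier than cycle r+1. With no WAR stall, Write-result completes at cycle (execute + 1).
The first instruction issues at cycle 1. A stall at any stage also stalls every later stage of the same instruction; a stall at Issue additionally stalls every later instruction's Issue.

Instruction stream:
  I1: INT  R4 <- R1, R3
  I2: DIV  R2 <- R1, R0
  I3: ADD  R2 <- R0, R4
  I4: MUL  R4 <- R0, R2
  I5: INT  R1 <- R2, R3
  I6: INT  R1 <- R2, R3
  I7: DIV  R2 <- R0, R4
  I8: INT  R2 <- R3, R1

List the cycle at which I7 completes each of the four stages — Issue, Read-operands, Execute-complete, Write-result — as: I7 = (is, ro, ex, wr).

I7 = (22, 24, 32, 33)

1) issue 1, read 2, done 3, write 4
2) issue 2, read 3, done 11, write 12
3) issue 13, read 14, done 16, write 17  <WAW R2: wait I2 write@12>
4) issue 14, read 18, done 22, write 23  <RAW R2: wait I3 write@17>
5) issue 15, read 18, done 19, write 20  <RAW R2: wait I3 write@17>
6) issue 21, read 22, done 23, write 24  <struct: INT busy until I5 writes@20>
7) issue 22, read 24, done 32, write 33  <RAW R4: wait I4 write@23>
8) issue 34, read 35, done 36, write 37  <WAW R2: wait I7 write@33>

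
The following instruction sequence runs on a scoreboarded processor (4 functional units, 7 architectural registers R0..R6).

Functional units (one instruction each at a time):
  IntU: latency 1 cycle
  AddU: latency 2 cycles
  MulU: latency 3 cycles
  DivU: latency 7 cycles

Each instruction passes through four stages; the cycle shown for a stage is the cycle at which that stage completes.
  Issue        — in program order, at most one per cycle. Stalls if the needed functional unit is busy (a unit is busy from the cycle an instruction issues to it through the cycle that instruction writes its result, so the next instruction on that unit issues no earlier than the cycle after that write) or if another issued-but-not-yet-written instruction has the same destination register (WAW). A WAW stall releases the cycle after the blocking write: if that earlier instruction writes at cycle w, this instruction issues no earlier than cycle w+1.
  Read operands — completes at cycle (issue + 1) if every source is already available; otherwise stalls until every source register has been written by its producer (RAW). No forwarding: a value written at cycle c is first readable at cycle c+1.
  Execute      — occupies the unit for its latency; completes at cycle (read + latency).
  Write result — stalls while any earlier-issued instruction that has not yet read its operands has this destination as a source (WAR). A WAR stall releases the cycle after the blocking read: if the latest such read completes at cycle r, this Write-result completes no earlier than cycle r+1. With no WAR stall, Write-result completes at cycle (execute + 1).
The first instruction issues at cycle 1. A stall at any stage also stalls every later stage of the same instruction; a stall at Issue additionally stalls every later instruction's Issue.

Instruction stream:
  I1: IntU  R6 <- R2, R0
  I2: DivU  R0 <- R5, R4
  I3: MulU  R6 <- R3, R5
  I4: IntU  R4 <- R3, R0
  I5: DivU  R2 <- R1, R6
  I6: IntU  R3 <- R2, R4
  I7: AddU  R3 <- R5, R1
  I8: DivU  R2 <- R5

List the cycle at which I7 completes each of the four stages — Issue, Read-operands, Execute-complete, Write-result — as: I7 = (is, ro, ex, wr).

  I1 | 1 | 2 | 3 | 4
  I2 | 2 | 3 | 10 | 11
  I3 | 5 | 6 | 9 | 10   WAW R6: wait I1 write@4
  I4 | 6 | 12 | 13 | 14   RAW R0: wait I2 write@11
  I5 | 12 | 13 | 20 | 21   struct: DivU busy until I2 writes@11
  I6 | 15 | 22 | 23 | 24   struct: IntU busy until I4 writes@14 · RAW R2: wait I5 write@21
  I7 | 25 | 26 | 28 | 29   WAW R3: wait I6 write@24
  I8 | 26 | 27 | 34 | 35

I7 = (25, 26, 28, 29)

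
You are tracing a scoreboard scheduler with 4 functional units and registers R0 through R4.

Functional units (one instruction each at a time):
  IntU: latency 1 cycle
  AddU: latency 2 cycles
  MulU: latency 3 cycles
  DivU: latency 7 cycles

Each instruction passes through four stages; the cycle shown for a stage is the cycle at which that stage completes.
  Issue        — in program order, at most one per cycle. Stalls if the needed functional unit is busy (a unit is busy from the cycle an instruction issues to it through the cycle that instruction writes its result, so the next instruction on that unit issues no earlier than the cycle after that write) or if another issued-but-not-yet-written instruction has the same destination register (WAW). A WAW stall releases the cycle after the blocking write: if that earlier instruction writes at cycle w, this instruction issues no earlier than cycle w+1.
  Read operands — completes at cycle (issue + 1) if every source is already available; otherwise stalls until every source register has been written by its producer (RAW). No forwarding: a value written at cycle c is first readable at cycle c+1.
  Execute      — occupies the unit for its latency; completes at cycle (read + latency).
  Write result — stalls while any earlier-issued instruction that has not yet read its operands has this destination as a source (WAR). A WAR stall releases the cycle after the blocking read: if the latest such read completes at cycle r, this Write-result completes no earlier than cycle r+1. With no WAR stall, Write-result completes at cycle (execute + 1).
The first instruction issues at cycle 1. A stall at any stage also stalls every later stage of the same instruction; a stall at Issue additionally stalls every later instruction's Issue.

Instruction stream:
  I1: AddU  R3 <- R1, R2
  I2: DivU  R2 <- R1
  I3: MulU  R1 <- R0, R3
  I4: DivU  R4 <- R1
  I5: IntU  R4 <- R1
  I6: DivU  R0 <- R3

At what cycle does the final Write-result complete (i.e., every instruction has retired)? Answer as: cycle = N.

I1 -> (1, 2, 4, 5)
I2 -> (2, 3, 10, 11)
I3 -> (3, 6, 9, 10)  // RAW R3: wait I1 write@5
I4 -> (12, 13, 20, 21)  // struct: DivU busy until I2 writes@11
I5 -> (22, 23, 24, 25)  // WAW R4: wait I4 write@21
I6 -> (23, 24, 31, 32)

cycle = 32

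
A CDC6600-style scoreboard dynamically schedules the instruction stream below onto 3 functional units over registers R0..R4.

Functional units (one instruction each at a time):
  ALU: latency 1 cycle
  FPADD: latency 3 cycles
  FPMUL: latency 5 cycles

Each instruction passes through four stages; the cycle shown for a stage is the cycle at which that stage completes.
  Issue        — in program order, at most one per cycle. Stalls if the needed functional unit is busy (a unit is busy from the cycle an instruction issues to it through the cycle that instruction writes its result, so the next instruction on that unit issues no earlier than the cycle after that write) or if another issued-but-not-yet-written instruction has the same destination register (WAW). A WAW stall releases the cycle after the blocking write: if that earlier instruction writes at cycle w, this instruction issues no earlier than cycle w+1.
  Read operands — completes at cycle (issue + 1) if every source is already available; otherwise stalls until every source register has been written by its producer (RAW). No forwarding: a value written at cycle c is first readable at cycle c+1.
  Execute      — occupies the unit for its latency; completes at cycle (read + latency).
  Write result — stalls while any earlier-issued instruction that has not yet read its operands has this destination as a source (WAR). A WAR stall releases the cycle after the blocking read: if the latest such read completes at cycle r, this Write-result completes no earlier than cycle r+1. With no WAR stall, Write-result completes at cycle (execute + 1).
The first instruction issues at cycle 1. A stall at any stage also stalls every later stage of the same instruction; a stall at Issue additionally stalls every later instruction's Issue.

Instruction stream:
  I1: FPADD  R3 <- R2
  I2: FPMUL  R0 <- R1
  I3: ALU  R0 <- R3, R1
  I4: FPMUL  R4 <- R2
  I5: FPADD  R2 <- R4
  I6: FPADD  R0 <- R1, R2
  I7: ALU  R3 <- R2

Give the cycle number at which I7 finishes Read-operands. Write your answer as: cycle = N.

1) issue 1, read 2, done 5, write 6
2) issue 2, read 3, done 8, write 9
3) issue 10, read 11, done 12, write 13  <WAW R0: wait I2 write@9>
4) issue 11, read 12, done 17, write 18
5) issue 12, read 19, done 22, write 23  <RAW R4: wait I4 write@18>
6) issue 24, read 25, done 28, write 29  <struct: FPADD busy until I5 writes@23>
7) issue 25, read 26, done 27, write 28

cycle = 26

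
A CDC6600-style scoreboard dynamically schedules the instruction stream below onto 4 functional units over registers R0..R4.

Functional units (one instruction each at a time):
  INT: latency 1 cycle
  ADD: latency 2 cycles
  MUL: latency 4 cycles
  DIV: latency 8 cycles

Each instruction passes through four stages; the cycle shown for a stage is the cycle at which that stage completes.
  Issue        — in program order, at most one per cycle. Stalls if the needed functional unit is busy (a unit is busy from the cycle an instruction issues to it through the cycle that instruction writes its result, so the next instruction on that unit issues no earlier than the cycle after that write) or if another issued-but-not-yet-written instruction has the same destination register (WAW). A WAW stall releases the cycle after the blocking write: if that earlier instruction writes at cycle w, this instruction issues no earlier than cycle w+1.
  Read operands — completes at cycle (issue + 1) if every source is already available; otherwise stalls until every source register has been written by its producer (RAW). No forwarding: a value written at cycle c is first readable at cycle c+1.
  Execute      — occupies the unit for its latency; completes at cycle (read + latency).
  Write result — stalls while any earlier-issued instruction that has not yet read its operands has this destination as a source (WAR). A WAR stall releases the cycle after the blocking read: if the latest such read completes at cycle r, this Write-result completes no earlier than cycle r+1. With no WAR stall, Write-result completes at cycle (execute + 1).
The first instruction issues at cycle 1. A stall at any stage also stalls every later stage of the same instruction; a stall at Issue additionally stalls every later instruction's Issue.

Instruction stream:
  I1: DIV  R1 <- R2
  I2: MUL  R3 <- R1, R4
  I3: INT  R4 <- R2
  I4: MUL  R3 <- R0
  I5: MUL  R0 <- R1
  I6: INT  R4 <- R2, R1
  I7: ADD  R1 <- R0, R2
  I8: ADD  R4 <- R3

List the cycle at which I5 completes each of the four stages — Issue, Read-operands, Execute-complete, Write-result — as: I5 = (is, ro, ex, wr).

I5 = (25, 26, 30, 31)

I1: IS=1 RO=2 EX=10 WR=11
I2: IS=2 RO=12 EX=16 WR=17  [RAW R1: wait I1 write@11]
I3: IS=3 RO=4 EX=5 WR=13  [WAR R4: wait I2 read@12]
I4: IS=18 RO=19 EX=23 WR=24  [struct: MUL busy until I2 writes@17]
I5: IS=25 RO=26 EX=30 WR=31  [struct: MUL busy until I4 writes@24]
I6: IS=26 RO=27 EX=28 WR=29
I7: IS=27 RO=32 EX=34 WR=35  [RAW R0: wait I5 write@31]
I8: IS=36 RO=37 EX=39 WR=40  [struct: ADD busy until I7 writes@35]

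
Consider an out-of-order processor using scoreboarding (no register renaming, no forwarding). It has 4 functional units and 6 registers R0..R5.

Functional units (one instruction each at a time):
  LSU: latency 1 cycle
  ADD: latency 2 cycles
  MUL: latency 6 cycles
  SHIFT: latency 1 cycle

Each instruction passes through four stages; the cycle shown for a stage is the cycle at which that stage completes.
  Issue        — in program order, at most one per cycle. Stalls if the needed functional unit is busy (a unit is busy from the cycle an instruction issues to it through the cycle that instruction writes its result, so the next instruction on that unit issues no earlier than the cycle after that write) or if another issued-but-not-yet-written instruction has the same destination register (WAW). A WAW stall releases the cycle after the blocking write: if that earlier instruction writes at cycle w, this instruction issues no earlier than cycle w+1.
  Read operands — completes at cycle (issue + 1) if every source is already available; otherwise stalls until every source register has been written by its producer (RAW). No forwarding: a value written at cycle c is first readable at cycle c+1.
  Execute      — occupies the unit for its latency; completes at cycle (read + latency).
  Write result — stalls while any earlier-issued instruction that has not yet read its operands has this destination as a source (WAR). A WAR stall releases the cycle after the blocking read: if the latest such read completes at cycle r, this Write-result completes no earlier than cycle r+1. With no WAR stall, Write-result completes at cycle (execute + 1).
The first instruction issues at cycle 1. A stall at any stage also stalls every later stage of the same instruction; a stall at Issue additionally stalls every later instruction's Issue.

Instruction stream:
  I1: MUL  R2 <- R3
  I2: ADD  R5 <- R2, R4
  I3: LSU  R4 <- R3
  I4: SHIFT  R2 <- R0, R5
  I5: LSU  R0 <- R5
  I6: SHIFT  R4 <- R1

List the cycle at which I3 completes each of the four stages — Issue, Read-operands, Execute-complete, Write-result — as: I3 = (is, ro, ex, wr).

I3 = (3, 4, 5, 11)

[1] issue I1 (MUL)
[2] I1 read-ops, issue I2 (ADD)
[3] issue I3 (LSU)
[4] I3 read-ops
[5] I3 finished on LSU
[8] I1 finished on MUL
[9] I1→R2
[10] I2 read-ops, issue I4 (SHIFT)
[11] I3→R4
[12] I2 finished on ADD, issue I5 (LSU)
[13] I2→R5
[14] I4 read-ops, I5 read-ops
[15] I4 finished on SHIFT, I5 finished on LSU
[16] I4→R2, I5→R0
[17] issue I6 (SHIFT)
[18] I6 read-ops
[19] I6 finished on SHIFT
[20] I6→R4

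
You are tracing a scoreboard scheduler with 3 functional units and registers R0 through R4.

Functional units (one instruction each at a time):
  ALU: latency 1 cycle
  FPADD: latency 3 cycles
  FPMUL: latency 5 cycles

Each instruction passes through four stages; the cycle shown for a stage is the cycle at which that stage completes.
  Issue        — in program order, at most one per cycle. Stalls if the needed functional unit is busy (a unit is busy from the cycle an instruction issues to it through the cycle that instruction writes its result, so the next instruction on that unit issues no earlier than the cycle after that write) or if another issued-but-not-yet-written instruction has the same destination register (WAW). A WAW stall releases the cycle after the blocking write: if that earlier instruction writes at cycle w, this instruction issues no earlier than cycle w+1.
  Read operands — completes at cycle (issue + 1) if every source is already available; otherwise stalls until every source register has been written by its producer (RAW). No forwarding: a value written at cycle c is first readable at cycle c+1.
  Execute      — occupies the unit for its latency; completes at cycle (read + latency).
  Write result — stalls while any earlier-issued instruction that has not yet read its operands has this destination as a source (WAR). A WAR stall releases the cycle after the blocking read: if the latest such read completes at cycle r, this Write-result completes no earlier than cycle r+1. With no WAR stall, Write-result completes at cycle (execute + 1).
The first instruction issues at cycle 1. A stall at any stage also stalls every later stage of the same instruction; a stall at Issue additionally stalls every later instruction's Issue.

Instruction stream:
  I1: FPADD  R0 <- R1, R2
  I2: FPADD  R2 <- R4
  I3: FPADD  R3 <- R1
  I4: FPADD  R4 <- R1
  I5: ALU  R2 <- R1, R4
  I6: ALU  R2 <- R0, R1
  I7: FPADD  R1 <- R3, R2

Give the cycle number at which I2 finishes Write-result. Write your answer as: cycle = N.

I1  is:1  ro:2  ex:5  wr:6
I2  is:7  ro:8  ex:11  wr:12  — struct: FPADD busy until I1 writes@6
I3  is:13  ro:14  ex:17  wr:18  — struct: FPADD busy until I2 writes@12
I4  is:19  ro:20  ex:23  wr:24  — struct: FPADD busy until I3 writes@18
I5  is:20  ro:25  ex:26  wr:27  — RAW R4: wait I4 write@24
I6  is:28  ro:29  ex:30  wr:31  — struct: ALU busy until I5 writes@27
I7  is:29  ro:32  ex:35  wr:36  — RAW R2: wait I6 write@31

cycle = 12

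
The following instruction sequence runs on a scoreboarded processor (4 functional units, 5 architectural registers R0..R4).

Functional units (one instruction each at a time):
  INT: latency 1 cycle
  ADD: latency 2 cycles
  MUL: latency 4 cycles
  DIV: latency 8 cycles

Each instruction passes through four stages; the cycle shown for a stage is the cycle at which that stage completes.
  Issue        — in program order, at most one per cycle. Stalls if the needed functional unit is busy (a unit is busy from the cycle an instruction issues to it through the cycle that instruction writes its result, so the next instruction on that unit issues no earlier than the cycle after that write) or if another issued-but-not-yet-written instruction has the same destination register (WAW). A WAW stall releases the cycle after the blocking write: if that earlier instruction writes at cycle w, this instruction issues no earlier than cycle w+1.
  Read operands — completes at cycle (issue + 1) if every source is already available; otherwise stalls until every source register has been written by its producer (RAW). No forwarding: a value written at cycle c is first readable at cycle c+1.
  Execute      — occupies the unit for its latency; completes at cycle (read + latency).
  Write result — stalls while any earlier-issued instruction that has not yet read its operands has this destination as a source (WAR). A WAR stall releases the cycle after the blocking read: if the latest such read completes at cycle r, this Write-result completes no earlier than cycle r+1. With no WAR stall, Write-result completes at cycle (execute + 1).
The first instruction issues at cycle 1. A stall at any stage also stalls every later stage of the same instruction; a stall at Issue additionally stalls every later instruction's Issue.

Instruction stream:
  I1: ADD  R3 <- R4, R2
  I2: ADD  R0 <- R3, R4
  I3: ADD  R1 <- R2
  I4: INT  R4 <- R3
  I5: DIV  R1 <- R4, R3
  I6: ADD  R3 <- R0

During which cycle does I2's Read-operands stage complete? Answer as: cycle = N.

[1] I1→ADD
[2] I1 RO
[4] I1 EX
[5] I1 WR R3
[6] I2→ADD
[7] I2 RO
[9] I2 EX
[10] I2 WR R0
[11] I3→ADD
[12] I3 RO, I4→INT
[13] I4 RO
[14] I3 EX, I4 EX
[15] I3 WR R1, I4 WR R4
[16] I5→DIV
[17] I5 RO, I6→ADD
[18] I6 RO
[20] I6 EX
[21] I6 WR R3
[25] I5 EX
[26] I5 WR R1

cycle = 7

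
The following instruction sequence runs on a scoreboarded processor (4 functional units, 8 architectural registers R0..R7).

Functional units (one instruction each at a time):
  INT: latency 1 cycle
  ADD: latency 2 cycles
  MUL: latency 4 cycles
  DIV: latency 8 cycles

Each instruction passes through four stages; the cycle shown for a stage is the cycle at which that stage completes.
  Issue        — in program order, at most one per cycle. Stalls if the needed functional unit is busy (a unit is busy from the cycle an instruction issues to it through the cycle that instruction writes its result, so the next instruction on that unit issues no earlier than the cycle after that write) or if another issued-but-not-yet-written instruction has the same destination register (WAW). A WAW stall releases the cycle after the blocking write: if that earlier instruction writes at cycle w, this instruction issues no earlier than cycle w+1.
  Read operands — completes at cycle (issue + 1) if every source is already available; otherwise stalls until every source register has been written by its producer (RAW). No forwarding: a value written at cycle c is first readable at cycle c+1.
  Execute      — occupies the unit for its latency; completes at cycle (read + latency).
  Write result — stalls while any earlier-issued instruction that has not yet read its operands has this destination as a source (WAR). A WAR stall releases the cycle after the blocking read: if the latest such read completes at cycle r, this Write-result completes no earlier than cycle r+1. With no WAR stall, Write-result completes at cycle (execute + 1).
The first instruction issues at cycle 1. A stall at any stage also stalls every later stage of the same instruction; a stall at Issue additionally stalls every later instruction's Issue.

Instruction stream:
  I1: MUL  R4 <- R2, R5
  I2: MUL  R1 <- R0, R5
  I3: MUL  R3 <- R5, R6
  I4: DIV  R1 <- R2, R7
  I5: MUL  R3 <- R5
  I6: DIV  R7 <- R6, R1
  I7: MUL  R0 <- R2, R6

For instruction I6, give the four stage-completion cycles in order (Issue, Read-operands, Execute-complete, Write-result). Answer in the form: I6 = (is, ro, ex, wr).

c1: I1 dispatched to MUL
c2: I1 operands ready
c6: I1 complete
c7: R4←I1
c8: I2 dispatched to MUL
c9: I2 operands ready
c13: I2 complete
c14: R1←I2
c15: I3 dispatched to MUL
c16: I3 operands ready · I4 dispatched to DIV
c17: I4 operands ready
c20: I3 complete
c21: R3←I3
c22: I5 dispatched to MUL
c23: I5 operands ready
c25: I4 complete
c26: R1←I4
c27: I5 complete · I6 dispatched to DIV
c28: R3←I5 · I6 operands ready
c29: I7 dispatched to MUL
c30: I7 operands ready
c34: I7 complete
c35: R0←I7
c36: I6 complete
c37: R7←I6

I6 = (27, 28, 36, 37)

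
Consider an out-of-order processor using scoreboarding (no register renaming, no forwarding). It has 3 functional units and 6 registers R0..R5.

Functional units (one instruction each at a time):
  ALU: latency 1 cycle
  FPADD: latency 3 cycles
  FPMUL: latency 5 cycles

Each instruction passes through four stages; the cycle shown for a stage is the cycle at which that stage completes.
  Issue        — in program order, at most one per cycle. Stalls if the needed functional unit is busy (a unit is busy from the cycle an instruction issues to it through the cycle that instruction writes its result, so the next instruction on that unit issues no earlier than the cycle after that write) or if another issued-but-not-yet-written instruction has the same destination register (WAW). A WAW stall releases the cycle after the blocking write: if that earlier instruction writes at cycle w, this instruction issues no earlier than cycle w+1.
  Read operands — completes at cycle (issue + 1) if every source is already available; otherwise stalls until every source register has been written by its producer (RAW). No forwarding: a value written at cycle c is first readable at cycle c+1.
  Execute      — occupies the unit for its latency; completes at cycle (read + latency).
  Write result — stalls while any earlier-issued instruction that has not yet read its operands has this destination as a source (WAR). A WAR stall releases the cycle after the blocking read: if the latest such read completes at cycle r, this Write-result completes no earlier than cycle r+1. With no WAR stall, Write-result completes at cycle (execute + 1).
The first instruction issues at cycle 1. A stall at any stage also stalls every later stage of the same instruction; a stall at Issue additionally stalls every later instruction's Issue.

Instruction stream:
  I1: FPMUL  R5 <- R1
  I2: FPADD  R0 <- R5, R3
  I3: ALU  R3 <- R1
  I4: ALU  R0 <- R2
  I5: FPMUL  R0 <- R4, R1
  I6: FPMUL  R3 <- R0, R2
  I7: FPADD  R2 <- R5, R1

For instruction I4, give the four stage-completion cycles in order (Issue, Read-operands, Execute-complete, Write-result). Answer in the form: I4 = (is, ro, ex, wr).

I4 = (14, 15, 16, 17)

I1  is:1  ro:2  ex:7  wr:8
I2  is:2  ro:9  ex:12  wr:13  — RAW R5: wait I1 write@8
I3  is:3  ro:4  ex:5  wr:10  — WAR R3: wait I2 read@9
I4  is:14  ro:15  ex:16  wr:17  — WAW R0: wait I2 write@13
I5  is:18  ro:19  ex:24  wr:25  — WAW R0: wait I4 write@17
I6  is:26  ro:27  ex:32  wr:33  — struct: FPMUL busy until I5 writes@25
I7  is:27  ro:28  ex:31  wr:32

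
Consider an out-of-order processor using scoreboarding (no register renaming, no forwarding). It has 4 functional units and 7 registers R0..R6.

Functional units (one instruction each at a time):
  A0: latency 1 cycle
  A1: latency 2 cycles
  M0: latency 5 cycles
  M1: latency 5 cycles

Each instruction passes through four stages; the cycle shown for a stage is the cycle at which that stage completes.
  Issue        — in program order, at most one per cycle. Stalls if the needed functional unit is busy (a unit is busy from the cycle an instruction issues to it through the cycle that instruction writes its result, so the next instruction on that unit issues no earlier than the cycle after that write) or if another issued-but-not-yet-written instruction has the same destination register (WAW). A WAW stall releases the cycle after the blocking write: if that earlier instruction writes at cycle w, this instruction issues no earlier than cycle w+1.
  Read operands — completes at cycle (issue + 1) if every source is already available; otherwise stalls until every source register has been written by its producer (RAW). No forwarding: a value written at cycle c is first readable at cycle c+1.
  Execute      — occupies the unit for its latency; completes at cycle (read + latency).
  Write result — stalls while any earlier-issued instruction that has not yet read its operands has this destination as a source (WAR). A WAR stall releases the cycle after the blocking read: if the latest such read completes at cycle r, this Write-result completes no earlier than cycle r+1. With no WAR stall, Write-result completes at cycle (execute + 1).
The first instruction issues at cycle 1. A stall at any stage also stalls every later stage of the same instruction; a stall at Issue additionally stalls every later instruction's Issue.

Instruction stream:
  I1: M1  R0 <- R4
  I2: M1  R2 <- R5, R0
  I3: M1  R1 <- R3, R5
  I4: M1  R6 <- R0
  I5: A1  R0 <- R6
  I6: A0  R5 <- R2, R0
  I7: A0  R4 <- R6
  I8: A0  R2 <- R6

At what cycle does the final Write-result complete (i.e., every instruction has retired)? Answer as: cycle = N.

cycle = 47

I1  is:1  ro:2  ex:7  wr:8
I2  is:9  ro:10  ex:15  wr:16  — struct: M1 busy until I1 writes@8
I3  is:17  ro:18  ex:23  wr:24  — struct: M1 busy until I2 writes@16
I4  is:25  ro:26  ex:31  wr:32  — struct: M1 busy until I3 writes@24
I5  is:26  ro:33  ex:35  wr:36  — RAW R6: wait I4 write@32
I6  is:27  ro:37  ex:38  wr:39  — RAW R0: wait I5 write@36
I7  is:40  ro:41  ex:42  wr:43  — struct: A0 busy until I6 writes@39
I8  is:44  ro:45  ex:46  wr:47  — struct: A0 busy until I7 writes@43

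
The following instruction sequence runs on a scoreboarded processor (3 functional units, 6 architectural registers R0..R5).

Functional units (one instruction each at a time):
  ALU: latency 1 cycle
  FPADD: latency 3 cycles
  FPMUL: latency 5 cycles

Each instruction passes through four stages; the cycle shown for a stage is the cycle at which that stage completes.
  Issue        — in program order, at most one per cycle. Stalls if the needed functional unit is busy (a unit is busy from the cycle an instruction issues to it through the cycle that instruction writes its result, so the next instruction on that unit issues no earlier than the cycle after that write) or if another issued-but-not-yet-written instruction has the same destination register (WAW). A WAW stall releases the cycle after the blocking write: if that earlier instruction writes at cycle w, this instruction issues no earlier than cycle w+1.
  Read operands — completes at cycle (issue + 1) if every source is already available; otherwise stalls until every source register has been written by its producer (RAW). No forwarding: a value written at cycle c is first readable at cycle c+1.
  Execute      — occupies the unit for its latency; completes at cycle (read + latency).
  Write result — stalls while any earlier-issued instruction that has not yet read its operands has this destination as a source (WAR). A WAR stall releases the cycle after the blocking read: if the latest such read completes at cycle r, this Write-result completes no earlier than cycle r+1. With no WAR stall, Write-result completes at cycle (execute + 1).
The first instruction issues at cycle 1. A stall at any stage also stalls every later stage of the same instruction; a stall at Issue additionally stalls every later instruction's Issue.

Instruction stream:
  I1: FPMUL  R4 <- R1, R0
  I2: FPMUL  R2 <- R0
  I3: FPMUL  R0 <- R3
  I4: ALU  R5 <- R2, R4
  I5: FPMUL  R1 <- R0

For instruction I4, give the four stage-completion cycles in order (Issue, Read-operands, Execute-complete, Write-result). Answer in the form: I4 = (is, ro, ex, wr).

I4 = (18, 19, 20, 21)

I1  is:1  ro:2  ex:7  wr:8
I2  is:9  ro:10  ex:15  wr:16  — struct: FPMUL busy until I1 writes@8
I3  is:17  ro:18  ex:23  wr:24  — struct: FPMUL busy until I2 writes@16
I4  is:18  ro:19  ex:20  wr:21
I5  is:25  ro:26  ex:31  wr:32  — struct: FPMUL busy until I3 writes@24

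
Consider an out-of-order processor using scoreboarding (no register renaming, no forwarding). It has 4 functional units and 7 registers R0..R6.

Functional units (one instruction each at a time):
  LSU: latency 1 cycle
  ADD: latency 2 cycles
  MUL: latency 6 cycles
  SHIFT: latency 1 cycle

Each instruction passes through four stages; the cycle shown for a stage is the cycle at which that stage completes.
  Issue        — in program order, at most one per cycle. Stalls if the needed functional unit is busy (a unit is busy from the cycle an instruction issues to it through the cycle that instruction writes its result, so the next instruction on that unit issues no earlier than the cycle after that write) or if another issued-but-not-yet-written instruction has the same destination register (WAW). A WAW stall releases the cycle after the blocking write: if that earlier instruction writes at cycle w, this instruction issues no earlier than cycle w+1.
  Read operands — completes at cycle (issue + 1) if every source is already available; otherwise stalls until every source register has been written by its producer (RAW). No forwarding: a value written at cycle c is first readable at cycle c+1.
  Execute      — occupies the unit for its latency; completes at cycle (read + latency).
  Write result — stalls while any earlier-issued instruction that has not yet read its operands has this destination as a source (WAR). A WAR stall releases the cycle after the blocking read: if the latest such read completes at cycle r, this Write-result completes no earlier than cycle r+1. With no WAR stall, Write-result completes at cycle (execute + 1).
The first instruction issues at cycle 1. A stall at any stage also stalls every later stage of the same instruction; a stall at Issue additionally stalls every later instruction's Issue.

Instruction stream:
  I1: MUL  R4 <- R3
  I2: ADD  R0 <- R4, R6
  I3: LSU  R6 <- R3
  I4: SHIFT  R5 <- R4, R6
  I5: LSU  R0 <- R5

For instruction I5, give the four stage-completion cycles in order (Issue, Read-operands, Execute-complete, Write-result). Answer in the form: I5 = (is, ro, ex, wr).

I5 = (14, 15, 16, 17)

I1  is:1  ro:2  ex:8  wr:9
I2  is:2  ro:10  ex:12  wr:13  — RAW R4: wait I1 write@9
I3  is:3  ro:4  ex:5  wr:11  — WAR R6: wait I2 read@10
I4  is:4  ro:12  ex:13  wr:14  — RAW R6: wait I3 write@11
I5  is:14  ro:15  ex:16  wr:17  — WAW R0: wait I2 write@13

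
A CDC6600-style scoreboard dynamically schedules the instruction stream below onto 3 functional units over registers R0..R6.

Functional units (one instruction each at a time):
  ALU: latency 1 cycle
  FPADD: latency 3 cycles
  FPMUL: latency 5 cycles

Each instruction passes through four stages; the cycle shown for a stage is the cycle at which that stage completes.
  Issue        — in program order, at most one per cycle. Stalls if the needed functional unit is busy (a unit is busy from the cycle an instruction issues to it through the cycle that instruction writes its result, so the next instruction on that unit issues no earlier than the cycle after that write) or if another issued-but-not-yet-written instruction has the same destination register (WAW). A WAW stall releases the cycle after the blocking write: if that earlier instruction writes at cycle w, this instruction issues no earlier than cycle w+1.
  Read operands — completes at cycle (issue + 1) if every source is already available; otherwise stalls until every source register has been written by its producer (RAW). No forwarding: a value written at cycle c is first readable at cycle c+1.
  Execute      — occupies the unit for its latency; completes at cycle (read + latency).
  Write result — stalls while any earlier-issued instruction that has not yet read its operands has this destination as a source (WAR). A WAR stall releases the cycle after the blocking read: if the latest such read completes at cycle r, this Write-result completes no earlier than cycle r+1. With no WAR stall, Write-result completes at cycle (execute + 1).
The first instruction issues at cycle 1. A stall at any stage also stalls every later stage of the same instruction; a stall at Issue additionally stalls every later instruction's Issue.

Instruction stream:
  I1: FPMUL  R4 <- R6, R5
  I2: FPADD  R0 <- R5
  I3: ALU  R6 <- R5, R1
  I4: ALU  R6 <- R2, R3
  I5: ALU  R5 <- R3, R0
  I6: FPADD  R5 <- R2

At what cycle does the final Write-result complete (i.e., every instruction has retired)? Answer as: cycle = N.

cycle = 20

  I1 | 1 | 2 | 7 | 8
  I2 | 2 | 3 | 6 | 7
  I3 | 3 | 4 | 5 | 6
  I4 | 7 | 8 | 9 | 10   struct: ALU busy until I3 writes@6
  I5 | 11 | 12 | 13 | 14   struct: ALU busy until I4 writes@10
  I6 | 15 | 16 | 19 | 20   WAW R5: wait I5 write@14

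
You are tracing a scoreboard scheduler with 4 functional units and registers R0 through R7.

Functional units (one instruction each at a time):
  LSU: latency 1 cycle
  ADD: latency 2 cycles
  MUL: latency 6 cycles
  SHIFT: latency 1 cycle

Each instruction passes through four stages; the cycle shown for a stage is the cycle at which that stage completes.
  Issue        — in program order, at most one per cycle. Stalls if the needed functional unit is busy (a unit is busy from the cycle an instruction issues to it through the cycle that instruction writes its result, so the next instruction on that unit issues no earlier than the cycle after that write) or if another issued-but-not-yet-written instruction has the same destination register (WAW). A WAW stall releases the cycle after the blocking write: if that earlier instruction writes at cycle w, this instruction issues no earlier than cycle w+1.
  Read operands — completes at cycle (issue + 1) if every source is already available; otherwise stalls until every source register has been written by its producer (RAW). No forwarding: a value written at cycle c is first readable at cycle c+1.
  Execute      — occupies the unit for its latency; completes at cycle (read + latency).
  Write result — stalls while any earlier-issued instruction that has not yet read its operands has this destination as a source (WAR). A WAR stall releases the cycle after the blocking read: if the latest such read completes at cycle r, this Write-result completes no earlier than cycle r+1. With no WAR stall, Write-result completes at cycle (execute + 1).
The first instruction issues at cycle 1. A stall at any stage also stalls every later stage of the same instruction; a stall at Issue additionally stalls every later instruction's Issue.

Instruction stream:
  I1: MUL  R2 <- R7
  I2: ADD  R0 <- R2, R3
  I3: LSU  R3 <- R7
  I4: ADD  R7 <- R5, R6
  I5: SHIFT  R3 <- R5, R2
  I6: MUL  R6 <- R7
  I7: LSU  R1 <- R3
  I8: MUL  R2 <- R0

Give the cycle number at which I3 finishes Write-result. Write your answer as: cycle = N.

cycle = 11

I1  is:1  ro:2  ex:8  wr:9
I2  is:2  ro:10  ex:12  wr:13  — RAW R2: wait I1 write@9
I3  is:3  ro:4  ex:5  wr:11  — WAR R3: wait I2 read@10
I4  is:14  ro:15  ex:17  wr:18  — struct: ADD busy until I2 writes@13
I5  is:15  ro:16  ex:17  wr:18
I6  is:16  ro:19  ex:25  wr:26  — RAW R7: wait I4 write@18
I7  is:17  ro:19  ex:20  wr:21  — RAW R3: wait I5 write@18
I8  is:27  ro:28  ex:34  wr:35  — struct: MUL busy until I6 writes@26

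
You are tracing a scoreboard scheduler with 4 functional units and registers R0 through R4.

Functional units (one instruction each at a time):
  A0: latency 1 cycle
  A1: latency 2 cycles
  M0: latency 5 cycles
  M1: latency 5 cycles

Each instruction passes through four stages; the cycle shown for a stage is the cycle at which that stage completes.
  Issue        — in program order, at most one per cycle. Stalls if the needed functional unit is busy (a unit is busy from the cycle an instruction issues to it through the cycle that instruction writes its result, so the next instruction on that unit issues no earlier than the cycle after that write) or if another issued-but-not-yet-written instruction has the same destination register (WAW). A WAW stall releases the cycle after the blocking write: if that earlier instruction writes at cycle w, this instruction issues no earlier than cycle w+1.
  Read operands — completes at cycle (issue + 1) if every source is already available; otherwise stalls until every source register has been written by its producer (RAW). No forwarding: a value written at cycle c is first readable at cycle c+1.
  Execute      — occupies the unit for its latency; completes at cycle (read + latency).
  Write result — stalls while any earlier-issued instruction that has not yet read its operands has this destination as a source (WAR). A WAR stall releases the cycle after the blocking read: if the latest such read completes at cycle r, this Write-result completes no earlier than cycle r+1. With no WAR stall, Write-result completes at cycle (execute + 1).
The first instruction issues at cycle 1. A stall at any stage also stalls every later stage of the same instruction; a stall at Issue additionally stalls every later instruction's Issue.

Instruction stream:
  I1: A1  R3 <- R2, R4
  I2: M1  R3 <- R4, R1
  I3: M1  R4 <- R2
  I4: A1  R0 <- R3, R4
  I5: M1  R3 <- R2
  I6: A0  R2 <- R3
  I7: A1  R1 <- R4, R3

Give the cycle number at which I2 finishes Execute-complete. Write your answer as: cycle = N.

cycle = 12

t=1  issue I1 (A1)
t=2  I1 read-ops
t=4  I1 finished on A1
t=5  I1→R3
t=6  issue I2 (M1)
t=7  I2 read-ops
t=12  I2 finished on M1
t=13  I2→R3
t=14  issue I3 (M1)
t=15  I3 read-ops; issue I4 (A1)
t=20  I3 finished on M1
t=21  I3→R4
t=22  I4 read-ops; issue I5 (M1)
t=23  I5 read-ops; issue I6 (A0)
t=24  I4 finished on A1
t=25  I4→R0
t=26  issue I7 (A1)
t=28  I5 finished on M1
t=29  I5→R3
t=30  I6 read-ops; I7 read-ops
t=31  I6 finished on A0
t=32  I6→R2; I7 finished on A1
t=33  I7→R1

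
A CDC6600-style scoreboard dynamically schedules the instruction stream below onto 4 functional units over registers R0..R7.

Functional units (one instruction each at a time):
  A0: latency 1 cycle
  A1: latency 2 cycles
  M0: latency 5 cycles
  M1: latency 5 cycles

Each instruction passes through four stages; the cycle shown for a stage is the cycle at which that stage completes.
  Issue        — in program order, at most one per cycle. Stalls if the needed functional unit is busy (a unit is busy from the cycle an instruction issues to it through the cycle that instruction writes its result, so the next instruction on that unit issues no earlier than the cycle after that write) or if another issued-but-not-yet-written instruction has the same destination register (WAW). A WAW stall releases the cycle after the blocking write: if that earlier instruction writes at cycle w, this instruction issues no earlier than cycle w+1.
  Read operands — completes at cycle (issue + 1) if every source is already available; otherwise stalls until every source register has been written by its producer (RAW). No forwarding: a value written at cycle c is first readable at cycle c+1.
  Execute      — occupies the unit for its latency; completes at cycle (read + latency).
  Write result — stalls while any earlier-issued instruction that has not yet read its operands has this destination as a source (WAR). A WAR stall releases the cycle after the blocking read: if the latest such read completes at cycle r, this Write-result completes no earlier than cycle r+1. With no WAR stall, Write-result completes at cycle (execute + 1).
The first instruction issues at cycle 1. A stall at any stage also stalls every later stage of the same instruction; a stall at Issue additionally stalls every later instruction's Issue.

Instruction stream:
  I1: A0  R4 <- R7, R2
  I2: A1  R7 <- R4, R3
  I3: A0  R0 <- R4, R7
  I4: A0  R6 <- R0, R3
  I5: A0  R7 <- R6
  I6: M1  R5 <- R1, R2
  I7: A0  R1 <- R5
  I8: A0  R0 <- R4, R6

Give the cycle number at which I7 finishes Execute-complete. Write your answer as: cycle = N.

c1: I1 dispatched to A0
c2: I1 operands ready; I2 dispatched to A1
c3: I1 complete
c4: R4←I1
c5: I2 operands ready; I3 dispatched to A0
c7: I2 complete
c8: R7←I2
c9: I3 operands ready
c10: I3 complete
c11: R0←I3
c12: I4 dispatched to A0
c13: I4 operands ready
c14: I4 complete
c15: R6←I4
c16: I5 dispatched to A0
c17: I5 operands ready; I6 dispatched to M1
c18: I5 complete; I6 operands ready
c19: R7←I5
c20: I7 dispatched to A0
c23: I6 complete
c24: R5←I6
c25: I7 operands ready
c26: I7 complete
c27: R1←I7
c28: I8 dispatched to A0
c29: I8 operands ready
c30: I8 complete
c31: R0←I8

cycle = 26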